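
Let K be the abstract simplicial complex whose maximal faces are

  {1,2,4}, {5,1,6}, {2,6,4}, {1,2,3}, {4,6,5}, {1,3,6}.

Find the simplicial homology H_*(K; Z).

Take the total order 1 < 2 < 3 < 4 < 5 < 6 on the vertex set. Then K (dimension 2) consists of the simplices:

  0-simplices (6): [1], [2], [3], [4], [5], [6]
  1-simplices (12): [1,2], [1,3], [1,4], [1,5], [1,6], [2,3], [2,4], [2,6], [3,6], [4,5], [4,6], [5,6]
  2-simplices (6): [1,2,3], [1,2,4], [1,3,6], [1,5,6], [2,4,6], [4,5,6]

so the chain groups are C_0 ≅ Z^6, C_1 ≅ Z^12, C_2 ≅ Z^6.

∂_1: C_1 → C_0 sends each edge [p,q] (with p < q) to q − p. For instance
  ∂[4,6] = [6] − [4].
As a 6×12 matrix over Z this has rank 5, with invariant factors (1,1,1,1,1).

The boundary map ∂_2: C_2 → C_1 sends each 2-simplex [p,q,r] to [q,r] − [p,r] + [p,q]. For instance
  ∂[1,5,6] = [5,6] − [1,6] + [1,5],
  ∂[1,2,4] = [2,4] − [1,4] + [1,2].
The resulting 12×6 matrix has rank 6, and its Smith normal form has invariant factors (1,1,1,1,1,1).

Now H_k = ker ∂_k / im ∂_{k+1}, so:

  H_0: rank C_0 − rank ∂_1 = 6 − 5 = 1, and the invariant factors of ∂_1 are all 1, so H_0 = Z.
  H_1: rank ker ∂_1 − rank ∂_2 = (12 − 5) − 6 = 1, and the invariant factors of ∂_2 are all 1, so H_1 = Z.
  H_2: rank ker ∂_2 − rank ∂_3 = (6 − 6) − 0 = 0, and there is no ∂_3, so H_2 = 0.

(K is a triangulation of the cylinder S^1 x I.)

H_0 ≅ Z,  H_1 ≅ Z,  H_2 = 0.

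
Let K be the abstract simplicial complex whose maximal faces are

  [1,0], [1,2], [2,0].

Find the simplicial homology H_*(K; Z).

H_0 ≅ Z,  H_1 ≅ Z.

Take the total order 0 < 1 < 2 on the vertex set. Then K (dimension 1) consists of the simplices:

  0-simplices (3): [0], [1], [2]
  1-simplices (3): [0,1], [0,2], [1,2]

giving chain groups C_0 ≅ Z^3, C_1 ≅ Z^3.

∂_1: C_1 → C_0 is given by ∂[p,q] = [q] − [p].
The 3×3 boundary matrix has rank 2 and Smith normal form diag(1,1).

Now H_k = ker ∂_k / im ∂_{k+1}, so:

  H_0: rank C_0 − rank ∂_1 = 3 − 2 = 1, and the invariant factors of ∂_1 are all 1, so H_0 ≅ Z.
  H_1: rank ker ∂_1 − rank ∂_2 = (3 − 2) − 0 = 1, and there is no ∂_2, so H_1 ≅ Z.

(K is a triangulation of the circle S^1.)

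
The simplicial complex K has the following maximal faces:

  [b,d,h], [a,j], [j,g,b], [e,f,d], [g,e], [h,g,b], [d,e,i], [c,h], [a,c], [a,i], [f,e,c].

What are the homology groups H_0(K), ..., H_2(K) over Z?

H_0 ≅ Z,  H_1 ≅ Z^4,  H_2 = 0.

We work with the vertex ordering a < b < c < d < e < f < g < h < i < j. The simplices of K, each written with vertices in increasing order, are:

  0-simplices (10): a, b, c, d, e, f, g, h, i, j
  1-simplices (19): ac, ai, aj, bd, bg, bh, bj, ce, cf, ch, de, df, dh, di, ef, eg, ei, gh, gj
  2-simplices (6): bdh, bgh, bgj, cef, def, dei

so the chain groups are C_0 ≅ Z^10, C_1 ≅ Z^19, C_2 ≅ Z^6.

The boundary map ∂_1: C_1 → C_0 sends each edge [p,q] (with p < q) to q − p.
The 10×19 boundary matrix has rank 9 and Smith normal form diag(1,1,1,1,1,1,1,1,1).

Boundary ∂_2: C_2 → C_1 sends each 2-simplex [p,q,r] to [q,r] − [p,r] + [p,q]. For instance
  ∂dei = ei − di + de,
  ∂cef = ef − cf + ce.
The 19×6 boundary matrix has rank 6 and Smith normal form diag(1,1,1,1,1,1).

Reading off H_k = ker ∂_k / im ∂_{k+1}:

  H_0: rank C_0 − rank ∂_1 = 10 − 9 = 1, and the invariant factors of ∂_1 are all 1, so H_0 ≅ Z.
  H_1: rank ker ∂_1 − rank ∂_2 = (19 − 9) − 6 = 4, and the invariant factors of ∂_2 are all 1, so H_1 ≅ Z^4.
  H_2: rank ker ∂_2 − rank ∂_3 = (6 − 6) − 0 = 0, and there is no ∂_3, so H_2 ≅ 0.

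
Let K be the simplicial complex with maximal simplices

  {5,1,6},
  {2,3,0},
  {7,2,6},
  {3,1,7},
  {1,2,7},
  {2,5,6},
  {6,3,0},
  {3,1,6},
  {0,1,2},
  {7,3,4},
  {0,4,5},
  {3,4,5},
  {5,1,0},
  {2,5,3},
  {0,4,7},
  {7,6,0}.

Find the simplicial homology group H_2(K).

Fix the vertex order 0 < 1 < 2 < 3 < 4 < 5 < 6 < 7 and write every simplex with vertices in increasing order. Then dim K = 2 and the simplices of K are:

  0-simplices (8): [0], [1], [2], [3], [4], [5], [6], [7]
  1-simplices (24): (24 of them)
  2-simplices (16): [0,1,2], [0,1,5], [0,2,3], [0,3,6], [0,4,5], [0,4,7], [0,6,7], [1,2,7], [1,3,6], [1,3,7], [1,5,6], [2,3,5], [2,5,6], [2,6,7], [3,4,5], [3,4,7]

giving chain groups C_0 ≅ Z^8, C_1 ≅ Z^24, C_2 ≅ Z^16.

The boundary map ∂_1: C_1 → C_0 sends each edge [p,q] (with p < q) to q − p. For instance
  ∂[4,7] = [7] − [4].
This gives a 8×24 integer matrix of rank 7; reducing to Smith normal form yields diagonal entries (1,1,1,1,1,1,1).

The boundary map ∂_2: C_2 → C_1 sends each 2-simplex [p,q,r] to [q,r] − [p,r] + [p,q]. For instance
  ∂[0,3,6] = [3,6] − [0,6] + [0,3],
  ∂[2,6,7] = [6,7] − [2,7] + [2,6].
The 24×16 boundary matrix has rank 15 and Smith normal form diag(1,1,1,1,1,1,1,1,1,1,1,1,1,1,1).

Computing H_k = (kernel of ∂_k) / (image of ∂_{k+1}):

  H_2: rank ker ∂_2 − rank ∂_3 = (16 − 15) − 0 = 1, and there is no ∂_3, so H_2 ≅ Z.

H_2 ≅ Z.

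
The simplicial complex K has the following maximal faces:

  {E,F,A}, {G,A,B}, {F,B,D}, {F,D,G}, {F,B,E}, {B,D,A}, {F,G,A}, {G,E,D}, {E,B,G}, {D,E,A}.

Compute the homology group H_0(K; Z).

Fix the vertex order A < B < D < E < F < G and write every simplex with vertices in increasing order. Then dim K = 2 and the simplices of K are:

  0-simplices (6): A, B, D, E, F, G
  1-simplices (15): AB, AD, AE, AF, AG, BD, BE, BF, BG, DE, DF, DG, EF, EG, FG
  2-simplices (10): ABD, ABG, ADE, AEF, AFG, BDF, BEF, BEG, DEG, DFG

Hence C_0 ≅ Z^6, C_1 ≅ Z^15, C_2 ≅ Z^10.

∂_1: C_1 → C_0 sends each edge [p,q] (with p < q) to q − p. For instance
  ∂DE = E − D.
The resulting 6×15 matrix has rank 5, and its Smith normal form has invariant factors (1,1,1,1,1).

∂_2: C_2 → C_1 maps a triangle to the signed sum of its edges. For instance
  ∂DEG = EG − DG + DE,
  ∂BEF = EF − BF + BE.
As a 15×10 matrix over Z this has rank 10, with invariant factors (1,1,1,1,1,1,1,1,1,2).

Computing H_k = (kernel of ∂_k) / (image of ∂_{k+1}):

  H_0: rank C_0 − rank ∂_1 = 6 − 5 = 1, and the invariant factors of ∂_1 are all 1, so H_0 = Z.

H_0 ≅ Z.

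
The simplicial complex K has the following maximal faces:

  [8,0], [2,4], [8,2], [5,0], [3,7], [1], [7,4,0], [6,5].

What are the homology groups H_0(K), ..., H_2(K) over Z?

H_0 = Z^2,  H_1 = Z,  H_2 = 0.

Fix the vertex order 0 < 1 < 2 < 3 < 4 < 5 < 6 < 7 < 8 and write every simplex with vertices in increasing order. Then dim K = 2 and the simplices of K are:

  0-simplices (9): [0], [1], [2], [3], [4], [5], [6], [7], [8]
  1-simplices (9): [0,4], [0,5], [0,7], [0,8], [2,4], [2,8], [3,7], [4,7], [5,6]
  2-simplices (1): [0,4,7]

Hence C_0 ≅ Z^9, C_1 ≅ Z^9, C_2 ≅ Z^1.

Boundary ∂_1: C_1 → C_0 sends each edge [p,q] (with p < q) to q − p. For instance
  ∂[2,8] = [8] − [2].
The 9×9 boundary matrix has rank 7 and Smith normal form diag(1,1,1,1,1,1,1).

Boundary ∂_2: C_2 → C_1 maps a triangle to the signed sum of its edges. For instance
  ∂[0,4,7] = [4,7] − [0,7] + [0,4].
As a 9×1 matrix over Z this has rank 1, with invariant factors (1).

Computing H_k = (kernel of ∂_k) / (image of ∂_{k+1}):

  H_0: rank C_0 − rank ∂_1 = 9 − 7 = 2, and the invariant factors of ∂_1 are all 1, so H_0 ≅ Z^2.
  H_1: rank ker ∂_1 − rank ∂_2 = (9 − 7) − 1 = 1, and the invariant factors of ∂_2 are all 1, so H_1 ≅ Z.
  H_2: rank ker ∂_2 − rank ∂_3 = (1 − 1) − 0 = 0, and there is no ∂_3, so H_2 ≅ 0.

As a check, the Euler characteristic is 9 − 9 + 1 = 1, which agrees with 2 − 1 + 0 = 1.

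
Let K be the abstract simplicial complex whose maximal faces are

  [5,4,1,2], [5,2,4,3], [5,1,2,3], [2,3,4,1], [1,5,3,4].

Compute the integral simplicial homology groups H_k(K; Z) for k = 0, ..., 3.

Take the total order 1 < 2 < 3 < 4 < 5 on the vertex set. Then K (dimension 3) consists of the simplices:

  0-simplices (5): [1], [2], [3], [4], [5]
  1-simplices (10): [1,2], [1,3], [1,4], [1,5], [2,3], [2,4], [2,5], [3,4], [3,5], [4,5]
  2-simplices (10): [1,2,3], [1,2,4], [1,2,5], [1,3,4], [1,3,5], [1,4,5], [2,3,4], [2,3,5], [2,4,5], [3,4,5]
  3-simplices (5): [1,2,3,4], [1,2,3,5], [1,2,4,5], [1,3,4,5], [2,3,4,5]

giving chain groups C_0 ≅ Z^5, C_1 ≅ Z^10, C_2 ≅ Z^10, C_3 ≅ Z^5.

The boundary map ∂_1: C_1 → C_0 sends each edge [p,q] (with p < q) to q − p. For instance
  ∂[2,3] = [3] − [2].
The 5×10 boundary matrix has rank 4 and Smith normal form diag(1,1,1,1).

The boundary map ∂_2: C_2 → C_1 maps a triangle to the signed sum of its edges. For instance
  ∂[1,2,3] = [2,3] − [1,3] + [1,2],
  ∂[2,4,5] = [4,5] − [2,5] + [2,4].
The 10×10 boundary matrix has rank 6 and Smith normal form diag(1,1,1,1,1,1).

The boundary map ∂_3: C_3 → C_2 sends each 3-simplex σ to the alternating sum Σ_i (−1)^i (σ with its i-th vertex removed). For instance
  ∂[1,2,3,4] = [2,3,4] − [1,3,4] + [1,2,4] − [1,2,3],
  ∂[2,3,4,5] = [3,4,5] − [2,4,5] + [2,3,5] − [2,3,4].
As a 10×5 matrix over Z this has rank 4, with invariant factors (1,1,1,1).

From H_k ≅ ker(∂_k) / im(∂_{k+1}) we obtain:

  H_0: rank C_0 − rank ∂_1 = 5 − 4 = 1, and the invariant factors of ∂_1 are all 1, so H_0 = Z.
  H_1: rank ker ∂_1 − rank ∂_2 = (10 − 4) − 6 = 0, and the invariant factors of ∂_2 are all 1, so H_1 = 0.
  H_2: rank ker ∂_2 − rank ∂_3 = (10 − 6) − 4 = 0, and the invariant factors of ∂_3 are all 1, so H_2 = 0.
  H_3: rank ker ∂_3 − rank ∂_4 = (5 − 4) − 0 = 1, and there is no ∂_4, so H_3 = Z.

H_0 ≅ Z,  H_1 = 0,  H_2 = 0,  H_3 ≅ Z.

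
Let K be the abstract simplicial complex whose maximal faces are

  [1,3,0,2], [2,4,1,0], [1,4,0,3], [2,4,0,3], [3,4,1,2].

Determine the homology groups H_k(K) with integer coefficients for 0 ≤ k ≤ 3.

H_0 = Z,  H_1 = 0,  H_2 = 0,  H_3 = Z.

We work with the vertex ordering 0 < 1 < 2 < 3 < 4. The simplices of K, each written with vertices in increasing order, are:

  0-simplices (5): [0], [1], [2], [3], [4]
  1-simplices (10): [0,1], [0,2], [0,3], [0,4], [1,2], [1,3], [1,4], [2,3], [2,4], [3,4]
  2-simplices (10): [0,1,2], [0,1,3], [0,1,4], [0,2,3], [0,2,4], [0,3,4], [1,2,3], [1,2,4], [1,3,4], [2,3,4]
  3-simplices (5): [0,1,2,3], [0,1,2,4], [0,1,3,4], [0,2,3,4], [1,2,3,4]

giving chain groups C_0 ≅ Z^5, C_1 ≅ Z^10, C_2 ≅ Z^10, C_3 ≅ Z^5.

The boundary map ∂_1: C_1 → C_0 maps an edge to its endpoints' difference, ∂[p,q] = q − p. For instance
  ∂[0,4] = [4] − [0].
As a 5×10 matrix over Z this has rank 4, with invariant factors (1,1,1,1).

The boundary map ∂_2: C_2 → C_1 sends each 2-simplex [p,q,r] to [q,r] − [p,r] + [p,q]. For instance
  ∂[0,2,4] = [2,4] − [0,4] + [0,2],
  ∂[0,3,4] = [3,4] − [0,4] + [0,3].
The resulting 10×10 matrix has rank 6, and its Smith normal form has invariant factors (1,1,1,1,1,1).

∂_3: C_3 → C_2 sends each 3-simplex σ to the alternating sum Σ_i (−1)^i (σ with its i-th vertex removed). For instance
  ∂[0,1,2,4] = [1,2,4] − [0,2,4] + [0,1,4] − [0,1,2],
  ∂[1,2,3,4] = [2,3,4] − [1,3,4] + [1,2,4] − [1,2,3].
This gives a 10×5 integer matrix of rank 4; reducing to Smith normal form yields diagonal entries (1,1,1,1).

From H_k ≅ ker(∂_k) / im(∂_{k+1}) we obtain:

  H_0: rank C_0 − rank ∂_1 = 5 − 4 = 1, and the invariant factors of ∂_1 are all 1, so H_0 = Z.
  H_1: rank ker ∂_1 − rank ∂_2 = (10 − 4) − 6 = 0, and the invariant factors of ∂_2 are all 1, so H_1 = 0.
  H_2: rank ker ∂_2 − rank ∂_3 = (10 − 6) − 4 = 0, and the invariant factors of ∂_3 are all 1, so H_2 = 0.
  H_3: rank ker ∂_3 − rank ∂_4 = (5 − 4) − 0 = 1, and there is no ∂_4, so H_3 = Z.

As a check, the Euler characteristic is 5 − 10 + 10 − 5 = 0, which agrees with 1 − 0 + 0 − 1 = 0.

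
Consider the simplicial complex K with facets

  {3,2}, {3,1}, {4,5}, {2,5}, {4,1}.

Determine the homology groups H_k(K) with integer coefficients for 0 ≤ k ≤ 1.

H_0 ≅ Z,  H_1 ≅ Z.

We work with the vertex ordering 1 < 2 < 3 < 4 < 5. The simplices of K, each written with vertices in increasing order, are:

  0-simplices (5): [1], [2], [3], [4], [5]
  1-simplices (5): [1,3], [1,4], [2,3], [2,5], [4,5]

so the chain groups are C_0 ≅ Z^5, C_1 ≅ Z^5.

Boundary ∂_1: C_1 → C_0 sends each edge [p,q] (with p < q) to q − p. For instance
  ∂[2,3] = [3] − [2].
The 5×5 boundary matrix has rank 4 and Smith normal form diag(1,1,1,1).

Now H_k = ker ∂_k / im ∂_{k+1}, so:

  H_0: rank C_0 − rank ∂_1 = 5 − 4 = 1, and the invariant factors of ∂_1 are all 1, so H_0 ≅ Z.
  H_1: rank ker ∂_1 − rank ∂_2 = (5 − 4) − 0 = 1, and there is no ∂_2, so H_1 ≅ Z.

As a check, the Euler characteristic is 5 − 5 = 0, which agrees with 1 − 1 = 0.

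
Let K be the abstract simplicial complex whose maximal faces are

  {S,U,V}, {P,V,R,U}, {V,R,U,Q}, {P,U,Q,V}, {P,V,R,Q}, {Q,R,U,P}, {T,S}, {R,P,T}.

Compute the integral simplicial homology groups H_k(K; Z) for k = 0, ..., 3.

Order the vertices as P < Q < R < S < T < U < V. Listing each simplex with vertices in this order, K has dimension 3 with simplices:

  0-simplices (7): P, Q, R, S, T, U, V
  1-simplices (15): PQ, PR, PT, PU, PV, QR, QU, QV, RT, RU, RV, ST, SU, SV, UV
  2-simplices (12): PQR, PQU, PQV, PRT, PRU, PRV, PUV, QRU, QRV, QUV, RUV, SUV
  3-simplices (5): PQRU, PQRV, PQUV, PRUV, QRUV

so the chain groups are C_0 ≅ Z^7, C_1 ≅ Z^15, C_2 ≅ Z^12, C_3 ≅ Z^5.

∂_1: C_1 → C_0 is given by ∂[p,q] = [q] − [p].
This gives a 7×15 integer matrix of rank 6; reducing to Smith normal form yields diagonal entries (1,1,1,1,1,1).

The boundary map ∂_2: C_2 → C_1 acts by ∂[p,q,r] = [q,r] − [p,r] + [p,q]. For instance
  ∂PUV = UV − PV + PU,
  ∂PQR = QR − PR + PQ.
This gives a 15×12 integer matrix of rank 8; reducing to Smith normal form yields diagonal entries (1,1,1,1,1,1,1,1).

∂_3: C_3 → C_2 sends each 3-simplex σ to the alternating sum Σ_i (−1)^i (σ with its i-th vertex removed). For instance
  ∂PQRV = QRV − PRV + PQV − PQR,
  ∂PQRU = QRU − PRU + PQU − PQR.
The 12×5 boundary matrix has rank 4 and Smith normal form diag(1,1,1,1).

From H_k ≅ ker(∂_k) / im(∂_{k+1}) we obtain:

  H_0: rank C_0 − rank ∂_1 = 7 − 6 = 1, and the invariant factors of ∂_1 are all 1, so H_0 = Z.
  H_1: rank ker ∂_1 − rank ∂_2 = (15 − 6) − 8 = 1, and the invariant factors of ∂_2 are all 1, so H_1 = Z.
  H_2: rank ker ∂_2 − rank ∂_3 = (12 − 8) − 4 = 0, and the invariant factors of ∂_3 are all 1, so H_2 = 0.
  H_3: rank ker ∂_3 − rank ∂_4 = (5 − 4) − 0 = 1, and there is no ∂_4, so H_3 = Z.

As a check, the Euler characteristic is 7 − 15 + 12 − 5 = -1, which agrees with 1 − 1 + 0 − 1 = -1.

H_0 ≅ Z,  H_1 ≅ Z,  H_2 = 0,  H_3 ≅ Z.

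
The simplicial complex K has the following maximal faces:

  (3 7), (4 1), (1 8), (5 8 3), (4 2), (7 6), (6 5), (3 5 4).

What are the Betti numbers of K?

We work with the vertex ordering 1 < 2 < 3 < 4 < 5 < 6 < 7 < 8. The simplices of K, each written with vertices in increasing order, are:

  0-simplices (8): [1], [2], [3], [4], [5], [6], [7], [8]
  1-simplices (11): [1,4], [1,8], [2,4], [3,4], [3,5], [3,7], [3,8], [4,5], [5,6], [5,8], [6,7]
  2-simplices (2): [3,4,5], [3,5,8]

Hence C_0 ≅ Z^8, C_1 ≅ Z^11, C_2 ≅ Z^2.

The boundary map ∂_1: C_1 → C_0 is given by ∂[p,q] = [q] − [p]. For instance
  ∂[2,4] = [4] − [2].
The resulting 8×11 matrix has rank 7, and its Smith normal form has invariant factors (1,1,1,1,1,1,1).

∂_2: C_2 → C_1 sends each 2-simplex [p,q,r] to [q,r] − [p,r] + [p,q]. For instance
  ∂[3,5,8] = [5,8] − [3,8] + [3,5],
  ∂[3,4,5] = [4,5] − [3,5] + [3,4].
The resulting 11×2 matrix has rank 2, and its Smith normal form has invariant factors (1,1).

Reading off H_k = ker ∂_k / im ∂_{k+1}:

  H_0: rank C_0 − rank ∂_1 = 8 − 7 = 1, and the invariant factors of ∂_1 are all 1, so H_0 = Z.
  H_1: rank ker ∂_1 − rank ∂_2 = (11 − 7) − 2 = 2, and the invariant factors of ∂_2 are all 1, so H_1 = Z^2.
  H_2: rank ker ∂_2 − rank ∂_3 = (2 − 2) − 0 = 0, and there is no ∂_3, so H_2 = 0.

Hence the Betti numbers are b_0 = 1, b_1 = 2, b_2 = 0.

b_0 = 1, b_1 = 2, b_2 = 0.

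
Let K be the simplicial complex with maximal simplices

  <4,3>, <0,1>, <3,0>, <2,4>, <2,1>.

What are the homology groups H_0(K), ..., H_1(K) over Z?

We work with the vertex ordering 0 < 1 < 2 < 3 < 4. The simplices of K, each written with vertices in increasing order, are:

  0-simplices (5): [0], [1], [2], [3], [4]
  1-simplices (5): [0,1], [0,3], [1,2], [2,4], [3,4]

Hence C_0 ≅ Z^5, C_1 ≅ Z^5.

The boundary map ∂_1: C_1 → C_0 sends each edge [p,q] (with p < q) to q − p. For instance
  ∂[0,1] = [1] − [0].
The 5×5 boundary matrix has rank 4 and Smith normal form diag(1,1,1,1).

Computing H_k = (kernel of ∂_k) / (image of ∂_{k+1}):

  H_0: rank C_0 − rank ∂_1 = 5 − 4 = 1, and the invariant factors of ∂_1 are all 1, so H_0 = Z.
  H_1: rank ker ∂_1 − rank ∂_2 = (5 − 4) − 0 = 1, and there is no ∂_2, so H_1 = Z.

(K is a triangulation of the circle S^1.)

H_0 ≅ Z,  H_1 ≅ Z.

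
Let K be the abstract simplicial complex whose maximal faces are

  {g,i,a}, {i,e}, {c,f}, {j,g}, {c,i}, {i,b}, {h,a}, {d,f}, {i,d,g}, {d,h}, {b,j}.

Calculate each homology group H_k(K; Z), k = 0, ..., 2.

We work with the vertex ordering a < b < c < d < e < f < g < h < i < j. The simplices of K, each written with vertices in increasing order, are:

  0-simplices (10): a, b, c, d, e, f, g, h, i, j
  1-simplices (14): ag, ah, ai, bi, bj, cf, ci, df, dg, dh, di, ei, gi, gj
  2-simplices (2): agi, dgi

Hence C_0 ≅ Z^10, C_1 ≅ Z^14, C_2 ≅ Z^2.

Boundary ∂_1: C_1 → C_0 maps an edge to its endpoints' difference, ∂[p,q] = q − p. For instance
  ∂dg = g − d.
This gives a 10×14 integer matrix of rank 9; reducing to Smith normal form yields diagonal entries (1,1,1,1,1,1,1,1,1).

∂_2: C_2 → C_1 sends each 2-simplex [p,q,r] to [q,r] − [p,r] + [p,q]. For instance
  ∂dgi = gi − di + dg,
  ∂agi = gi − ai + ag.
The 14×2 boundary matrix has rank 2 and Smith normal form diag(1,1).

Now H_k = ker ∂_k / im ∂_{k+1}, so:

  H_0: rank C_0 − rank ∂_1 = 10 − 9 = 1, and the invariant factors of ∂_1 are all 1, so H_0 ≅ Z.
  H_1: rank ker ∂_1 − rank ∂_2 = (14 − 9) − 2 = 3, and the invariant factors of ∂_2 are all 1, so H_1 ≅ Z^3.
  H_2: rank ker ∂_2 − rank ∂_3 = (2 − 2) − 0 = 0, and there is no ∂_3, so H_2 ≅ 0.

H_0 = Z,  H_1 = Z^3,  H_2 = 0.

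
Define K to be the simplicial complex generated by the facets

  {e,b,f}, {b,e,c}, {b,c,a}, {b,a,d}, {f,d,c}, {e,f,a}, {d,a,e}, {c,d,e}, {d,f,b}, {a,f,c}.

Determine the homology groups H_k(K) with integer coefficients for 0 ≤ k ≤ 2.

K has 6 vertices, 15 edges, 10 triangles.
rank ∂_0 = 0, rank ∂_1 = 5 ⇒ b_0 = 6 − 0 − 5 = 1; all invariant factors of ∂_1 are 1 so no torsion. So H_0 ≅ Z.
rank ∂_1 = 5, rank ∂_2 = 10 ⇒ b_1 = 15 − 5 − 10 = 0; ∂_2 has invariant factor(s) [2] giving torsion. So H_1 ≅ Z/2.
rank ∂_2 = 10, rank ∂_3 = 0 ⇒ b_2 = 10 − 10 − 0 = 0. So H_2 ≅ 0.

H_0 = Z,  H_1 = Z/2,  H_2 = 0.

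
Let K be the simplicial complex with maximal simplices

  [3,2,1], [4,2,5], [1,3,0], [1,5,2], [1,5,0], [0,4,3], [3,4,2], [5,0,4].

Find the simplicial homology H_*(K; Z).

H_0 ≅ Z,  H_1 = 0,  H_2 ≅ Z.

K has 6 vertices, 12 edges, 8 triangles.
rank ∂_0 = 0, rank ∂_1 = 5 ⇒ b_0 = 6 − 0 − 5 = 1; all invariant factors of ∂_1 are 1 so no torsion. So H_0 ≅ Z.
rank ∂_1 = 5, rank ∂_2 = 7 ⇒ b_1 = 12 − 5 − 7 = 0; all invariant factors of ∂_2 are 1 so no torsion. So H_1 ≅ 0.
rank ∂_2 = 7, rank ∂_3 = 0 ⇒ b_2 = 8 − 7 − 0 = 1. So H_2 ≅ Z.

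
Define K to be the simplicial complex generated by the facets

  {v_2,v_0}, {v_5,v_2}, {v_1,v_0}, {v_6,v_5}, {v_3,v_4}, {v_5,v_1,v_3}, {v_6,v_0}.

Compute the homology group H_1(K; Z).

K has 7 vertices, 9 edges, 1 triangle.
rank ∂_1 = 6, rank ∂_2 = 1 ⇒ b_1 = 9 − 6 − 1 = 2; all invariant factors of ∂_2 are 1 so no torsion. So H_1 = Z^2.

H_1 ≅ Z^2.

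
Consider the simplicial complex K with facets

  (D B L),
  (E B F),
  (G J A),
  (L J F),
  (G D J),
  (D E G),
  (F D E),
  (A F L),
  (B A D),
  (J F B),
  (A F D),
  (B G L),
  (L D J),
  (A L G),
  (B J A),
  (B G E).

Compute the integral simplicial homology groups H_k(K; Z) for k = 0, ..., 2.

H_0 ≅ Z,  H_1 ≅ Z^2,  H_2 ≅ Z.

Fix the vertex order A < B < D < E < F < G < J < L and write every simplex with vertices in increasing order. Then dim K = 2 and the simplices of K are:

  0-simplices (8): A, B, D, E, F, G, J, L
  1-simplices (24): AB, AD, AF, AG, AJ, AL, BD, BE, BF, BG, BJ, BL, DE, DF, DG, DJ, DL, EF, EG, FJ, FL, GJ, GL, JL
  2-simplices (16): ABD, ABJ, ADF, AFL, AGJ, AGL, BDL, BEF, BEG, BFJ, BGL, DEF, DEG, DGJ, DJL, FJL

giving chain groups C_0 ≅ Z^8, C_1 ≅ Z^24, C_2 ≅ Z^16.

Boundary ∂_1: C_1 → C_0 maps an edge to its endpoints' difference, ∂[p,q] = q − p. For instance
  ∂JL = L − J.
As a 8×24 matrix over Z this has rank 7, with invariant factors (1,1,1,1,1,1,1).

∂_2: C_2 → C_1 acts by ∂[p,q,r] = [q,r] − [p,r] + [p,q]. For instance
  ∂DEF = EF − DF + DE,
  ∂BEF = EF − BF + BE.
This gives a 24×16 integer matrix of rank 15; reducing to Smith normal form yields diagonal entries (1,1,1,1,1,1,1,1,1,1,1,1,1,1,1).

From H_k ≅ ker(∂_k) / im(∂_{k+1}) we obtain:

  H_0: rank C_0 − rank ∂_1 = 8 − 7 = 1, and the invariant factors of ∂_1 are all 1, so H_0 = Z.
  H_1: rank ker ∂_1 − rank ∂_2 = (24 − 7) − 15 = 2, and the invariant factors of ∂_2 are all 1, so H_1 = Z^2.
  H_2: rank ker ∂_2 − rank ∂_3 = (16 − 15) − 0 = 1, and there is no ∂_3, so H_2 = Z.

(K is a triangulation of the torus T^2.)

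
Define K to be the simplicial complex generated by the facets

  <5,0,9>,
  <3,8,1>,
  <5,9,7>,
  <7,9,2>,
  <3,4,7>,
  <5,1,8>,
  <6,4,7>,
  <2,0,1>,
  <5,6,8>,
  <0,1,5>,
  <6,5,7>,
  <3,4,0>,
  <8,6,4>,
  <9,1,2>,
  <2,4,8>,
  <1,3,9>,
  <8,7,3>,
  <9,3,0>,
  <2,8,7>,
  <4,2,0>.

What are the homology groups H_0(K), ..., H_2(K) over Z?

H_0 = Z,  H_1 = Z ⊕ Z/2Z,  H_2 = 0.

Order the vertices as 0 < 1 < 2 < 3 < 4 < 5 < 6 < 7 < 8 < 9. Listing each simplex with vertices in this order, K has dimension 2 with simplices:

  0-simplices (10): [0], [1], [2], [3], [4], [5], [6], [7], [8], [9]
  1-simplices (30): (30 of them)
  2-simplices (20): (20 of them)

so the chain groups are C_0 ≅ Z^10, C_1 ≅ Z^30, C_2 ≅ Z^20.

The boundary map ∂_1: C_1 → C_0 maps an edge to its endpoints' difference, ∂[p,q] = q − p. For instance
  ∂[0,1] = [1] − [0].
The 10×30 boundary matrix has rank 9 and Smith normal form diag(1,1,1,1,1,1,1,1,1).

The boundary map ∂_2: C_2 → C_1 sends each 2-simplex [p,q,r] to [q,r] − [p,r] + [p,q]. For instance
  ∂[1,5,8] = [5,8] − [1,8] + [1,5],
  ∂[5,7,9] = [7,9] − [5,9] + [5,7].
The 30×20 boundary matrix has rank 20 and Smith normal form diag(1,1,1,1,1,1,1,1,1,1,1,1,1,1,1,1,1,1,1,2).

Computing H_k = (kernel of ∂_k) / (image of ∂_{k+1}):

  H_0: rank C_0 − rank ∂_1 = 10 − 9 = 1, and the invariant factors of ∂_1 are all 1, so H_0 = Z.
  H_1: rank ker ∂_1 − rank ∂_2 = (30 − 9) − 20 = 1, and ∂_2 has invariant factor 2 > 1, so H_1 = Z ⊕ Z/2Z.
  H_2: rank ker ∂_2 − rank ∂_3 = (20 − 20) − 0 = 0, and there is no ∂_3, so H_2 = 0.

(K is a triangulation of the Klein bottle.)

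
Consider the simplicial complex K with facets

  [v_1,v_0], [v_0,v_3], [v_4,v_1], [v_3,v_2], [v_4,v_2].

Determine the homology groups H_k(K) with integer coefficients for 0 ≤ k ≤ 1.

Order the vertices as v_0 < v_1 < v_2 < v_3 < v_4. Listing each simplex with vertices in this order, K has dimension 1 with simplices:

  0-simplices (5): [v_0], [v_1], [v_2], [v_3], [v_4]
  1-simplices (5): [v_0,v_1], [v_0,v_3], [v_1,v_4], [v_2,v_3], [v_2,v_4]

Hence C_0 ≅ Z^5, C_1 ≅ Z^5.

Boundary ∂_1: C_1 → C_0 maps an edge to its endpoints' difference, ∂[p,q] = q − p. For instance
  ∂[v_2,v_4] = [v_4] − [v_2].
The resulting 5×5 matrix has rank 4, and its Smith normal form has invariant factors (1,1,1,1).

Now H_k = ker ∂_k / im ∂_{k+1}, so:

  H_0: rank C_0 − rank ∂_1 = 5 − 4 = 1, and the invariant factors of ∂_1 are all 1, so H_0 = Z.
  H_1: rank ker ∂_1 − rank ∂_2 = (5 − 4) − 0 = 1, and there is no ∂_2, so H_1 = Z.

(K is a triangulation of the circle S^1.)

H_0 ≅ Z,  H_1 ≅ Z.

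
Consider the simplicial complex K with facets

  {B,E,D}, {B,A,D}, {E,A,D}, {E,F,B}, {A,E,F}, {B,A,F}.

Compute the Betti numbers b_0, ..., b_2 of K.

b_0 = 1, b_1 = 0, b_2 = 1.

Take the total order A < B < D < E < F on the vertex set. Then K (dimension 2) consists of the simplices:

  0-simplices (5): A, B, D, E, F
  1-simplices (9): AB, AD, AE, AF, BD, BE, BF, DE, EF
  2-simplices (6): ABD, ABF, ADE, AEF, BDE, BEF

giving chain groups C_0 ≅ Z^5, C_1 ≅ Z^9, C_2 ≅ Z^6.

∂_1: C_1 → C_0 is given by ∂[p,q] = [q] − [p]. For instance
  ∂BD = D − B.
The resulting 5×9 matrix has rank 4, and its Smith normal form has invariant factors (1,1,1,1).

The boundary map ∂_2: C_2 → C_1 sends each 2-simplex [p,q,r] to [q,r] − [p,r] + [p,q]. For instance
  ∂ABF = BF − AF + AB,
  ∂AEF = EF − AF + AE.
The resulting 9×6 matrix has rank 5, and its Smith normal form has invariant factors (1,1,1,1,1).

Now H_k = ker ∂_k / im ∂_{k+1}, so:

  H_0: rank C_0 − rank ∂_1 = 5 − 4 = 1, and the invariant factors of ∂_1 are all 1, so H_0 ≅ Z.
  H_1: rank ker ∂_1 − rank ∂_2 = (9 − 4) − 5 = 0, and the invariant factors of ∂_2 are all 1, so H_1 ≅ 0.
  H_2: rank ker ∂_2 − rank ∂_3 = (6 − 5) − 0 = 1, and there is no ∂_3, so H_2 ≅ Z.

As a check, the Euler characteristic is 5 − 9 + 6 = 2, which agrees with 1 − 0 + 1 = 2.

Hence the Betti numbers are b_0 = 1, b_1 = 0, b_2 = 1.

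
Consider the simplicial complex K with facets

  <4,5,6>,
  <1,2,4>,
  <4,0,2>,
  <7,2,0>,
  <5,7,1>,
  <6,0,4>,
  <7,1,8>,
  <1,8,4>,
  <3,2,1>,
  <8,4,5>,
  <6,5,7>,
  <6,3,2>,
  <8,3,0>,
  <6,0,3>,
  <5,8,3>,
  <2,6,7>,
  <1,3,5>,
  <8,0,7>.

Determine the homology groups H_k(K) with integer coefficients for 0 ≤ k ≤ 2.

H_0 = Z,  H_1 = Z × Z/2,  H_2 = 0.

Order the vertices as 0 < 1 < 2 < 3 < 4 < 5 < 6 < 7 < 8. Listing each simplex with vertices in this order, K has dimension 2 with simplices:

  0-simplices (9): [0], [1], [2], [3], [4], [5], [6], [7], [8]
  1-simplices (27): (27 of them)
  2-simplices (18): [0,2,4], [0,2,7], [0,3,6], [0,3,8], [0,4,6], [0,7,8], [1,2,3], [1,2,4], [1,3,5], [1,4,8], [1,5,7], [1,7,8], [2,3,6], [2,6,7], [3,5,8], [4,5,6], [4,5,8], [5,6,7]

Hence C_0 ≅ Z^9, C_1 ≅ Z^27, C_2 ≅ Z^18.

∂_1: C_1 → C_0 maps an edge to its endpoints' difference, ∂[p,q] = q − p. For instance
  ∂[3,5] = [5] − [3].
This gives a 9×27 integer matrix of rank 8; reducing to Smith normal form yields diagonal entries (1,1,1,1,1,1,1,1).

Boundary ∂_2: C_2 → C_1 acts by ∂[p,q,r] = [q,r] − [p,r] + [p,q]. For instance
  ∂[1,4,8] = [4,8] − [1,8] + [1,4],
  ∂[3,5,8] = [5,8] − [3,8] + [3,5].
As a 27×18 matrix over Z this has rank 18, with invariant factors (1,1,1,1,1,1,1,1,1,1,1,1,1,1,1,1,1,2).

From H_k ≅ ker(∂_k) / im(∂_{k+1}) we obtain:

  H_0: rank C_0 − rank ∂_1 = 9 − 8 = 1, and the invariant factors of ∂_1 are all 1, so H_0 = Z.
  H_1: rank ker ∂_1 − rank ∂_2 = (27 − 8) − 18 = 1, and ∂_2 has invariant factor 2 > 1, so H_1 = Z × Z/2.
  H_2: rank ker ∂_2 − rank ∂_3 = (18 − 18) − 0 = 0, and there is no ∂_3, so H_2 = 0.

(K is a triangulation of the Klein bottle.)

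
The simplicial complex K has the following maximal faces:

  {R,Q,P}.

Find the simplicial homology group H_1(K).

H_1 = 0.

We work with the vertex ordering P < Q < R. The simplices of K, each written with vertices in increasing order, are:

  0-simplices (3): P, Q, R
  1-simplices (3): PQ, PR, QR
  2-simplices (1): PQR

so the chain groups are C_0 ≅ Z^3, C_1 ≅ Z^3, C_2 ≅ Z^1.

∂_1: C_1 → C_0 is given by ∂[p,q] = [q] − [p].
The resulting 3×3 matrix has rank 2, and its Smith normal form has invariant factors (1,1).

Boundary ∂_2: C_2 → C_1 maps a triangle to the signed sum of its edges. For instance
  ∂PQR = QR − PR + PQ.
The resulting 3×1 matrix has rank 1, and its Smith normal form has invariant factors (1).

Computing H_k = (kernel of ∂_k) / (image of ∂_{k+1}):

  H_1: rank ker ∂_1 − rank ∂_2 = (3 − 2) − 1 = 0, and the invariant factors of ∂_2 are all 1, so H_1 = 0.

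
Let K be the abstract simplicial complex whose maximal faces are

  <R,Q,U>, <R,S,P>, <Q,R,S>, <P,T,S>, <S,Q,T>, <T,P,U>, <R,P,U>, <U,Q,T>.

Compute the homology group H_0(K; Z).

Take the total order P < Q < R < S < T < U on the vertex set. Then K (dimension 2) consists of the simplices:

  0-simplices (6): P, Q, R, S, T, U
  1-simplices (12): PR, PS, PT, PU, QR, QS, QT, QU, RS, RU, ST, TU
  2-simplices (8): PRS, PRU, PST, PTU, QRS, QRU, QST, QTU

so the chain groups are C_0 ≅ Z^6, C_1 ≅ Z^12, C_2 ≅ Z^8.

The boundary map ∂_1: C_1 → C_0 is given by ∂[p,q] = [q] − [p].
As a 6×12 matrix over Z this has rank 5, with invariant factors (1,1,1,1,1).

The boundary map ∂_2: C_2 → C_1 maps a triangle to the signed sum of its edges. For instance
  ∂PST = ST − PT + PS,
  ∂QTU = TU − QU + QT.
The resulting 12×8 matrix has rank 7, and its Smith normal form has invariant factors (1,1,1,1,1,1,1).

Reading off H_k = ker ∂_k / im ∂_{k+1}:

  H_0: rank C_0 − rank ∂_1 = 6 − 5 = 1, and the invariant factors of ∂_1 are all 1, so H_0 ≅ Z.

H_0 = Z.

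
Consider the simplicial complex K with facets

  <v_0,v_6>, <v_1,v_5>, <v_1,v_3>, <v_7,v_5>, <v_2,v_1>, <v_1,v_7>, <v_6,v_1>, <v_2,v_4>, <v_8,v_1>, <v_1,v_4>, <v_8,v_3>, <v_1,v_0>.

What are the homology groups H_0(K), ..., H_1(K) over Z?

H_0 = Z,  H_1 = Z^4.

K has 9 vertices, 12 edges.
rank ∂_0 = 0, rank ∂_1 = 8 ⇒ b_0 = 9 − 0 − 8 = 1; all invariant factors of ∂_1 are 1 so no torsion. So H_0 ≅ Z.
rank ∂_1 = 8, rank ∂_2 = 0 ⇒ b_1 = 12 − 8 − 0 = 4. So H_1 ≅ Z^4.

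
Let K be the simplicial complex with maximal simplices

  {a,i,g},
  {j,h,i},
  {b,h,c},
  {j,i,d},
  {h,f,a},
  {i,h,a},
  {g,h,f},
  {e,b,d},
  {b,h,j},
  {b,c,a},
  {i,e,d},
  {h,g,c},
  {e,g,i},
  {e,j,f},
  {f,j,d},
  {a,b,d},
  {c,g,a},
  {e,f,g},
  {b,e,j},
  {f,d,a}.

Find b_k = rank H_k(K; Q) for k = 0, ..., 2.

b_0 = 1, b_1 = 1, b_2 = 0.

We work with the vertex ordering a < b < c < d < e < f < g < h < i < j. The simplices of K, each written with vertices in increasing order, are:

  0-simplices (10): a, b, c, d, e, f, g, h, i, j
  1-simplices (30): ab, ac, ad, af, ag, ah, ai, bc, bd, be, bh, bj, cg, ch, de, df, di, dj, ef, eg, ei, ej, fg, fh, fj, gh, gi, hi, hj, ij
  2-simplices (20): abc, abd, acg, adf, afh, agi, ahi, bch, bde, bej, bhj, cgh, dei, dfj, dij, efg, efj, egi, fgh, hij

Hence C_0 ≅ Z^10, C_1 ≅ Z^30, C_2 ≅ Z^20.

Boundary ∂_1: C_1 → C_0 sends each edge [p,q] (with p < q) to q − p.
This gives a 10×30 integer matrix of rank 9; reducing to Smith normal form yields diagonal entries (1,1,1,1,1,1,1,1,1).

Boundary ∂_2: C_2 → C_1 maps a triangle to the signed sum of its edges. For instance
  ∂cgh = gh − ch + cg,
  ∂efg = fg − eg + ef.
The 30×20 boundary matrix has rank 20 and Smith normal form diag(1,1,1,1,1,1,1,1,1,1,1,1,1,1,1,1,1,1,1,2).

Now H_k = ker ∂_k / im ∂_{k+1}, so:

  H_0: rank C_0 − rank ∂_1 = 10 − 9 = 1, and the invariant factors of ∂_1 are all 1, so H_0 = Z.
  H_1: rank ker ∂_1 − rank ∂_2 = (30 − 9) − 20 = 1, and ∂_2 has invariant factor 2 > 1, so H_1 = Z ⊕ Z_2.
  H_2: rank ker ∂_2 − rank ∂_3 = (20 − 20) − 0 = 0, and there is no ∂_3, so H_2 = 0.

Hence the Betti numbers are b_0 = 1, b_1 = 1, b_2 = 0.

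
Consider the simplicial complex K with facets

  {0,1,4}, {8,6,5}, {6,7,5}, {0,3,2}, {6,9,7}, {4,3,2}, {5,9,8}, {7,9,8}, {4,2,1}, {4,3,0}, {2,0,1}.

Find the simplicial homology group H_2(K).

H_2 ≅ Z.

We work with the vertex ordering 0 < 1 < 2 < 3 < 4 < 5 < 6 < 7 < 8 < 9. The simplices of K, each written with vertices in increasing order, are:

  0-simplices (10): [0], [1], [2], [3], [4], [5], [6], [7], [8], [9]
  1-simplices (19): [0,1], [0,2], [0,3], [0,4], [1,2], [1,4], [2,3], [2,4], [3,4], [5,6], [5,7], [5,8], [5,9], [6,7], [6,8], [6,9], [7,8], [7,9], [8,9]
  2-simplices (11): [0,1,2], [0,1,4], [0,2,3], [0,3,4], [1,2,4], [2,3,4], [5,6,7], [5,6,8], [5,8,9], [6,7,9], [7,8,9]

Hence C_0 ≅ Z^10, C_1 ≅ Z^19, C_2 ≅ Z^11.

∂_1: C_1 → C_0 is given by ∂[p,q] = [q] − [p]. For instance
  ∂[5,8] = [8] − [5].
As a 10×19 matrix over Z this has rank 8, with invariant factors (1,1,1,1,1,1,1,1).

∂_2: C_2 → C_1 maps a triangle to the signed sum of its edges. For instance
  ∂[6,7,9] = [7,9] − [6,9] + [6,7],
  ∂[0,1,2] = [1,2] − [0,2] + [0,1].
The resulting 19×11 matrix has rank 10, and its Smith normal form has invariant factors (1,1,1,1,1,1,1,1,1,1).

Computing H_k = (kernel of ∂_k) / (image of ∂_{k+1}):

  H_2: rank ker ∂_2 − rank ∂_3 = (11 − 10) − 0 = 1, and there is no ∂_3, so H_2 ≅ Z.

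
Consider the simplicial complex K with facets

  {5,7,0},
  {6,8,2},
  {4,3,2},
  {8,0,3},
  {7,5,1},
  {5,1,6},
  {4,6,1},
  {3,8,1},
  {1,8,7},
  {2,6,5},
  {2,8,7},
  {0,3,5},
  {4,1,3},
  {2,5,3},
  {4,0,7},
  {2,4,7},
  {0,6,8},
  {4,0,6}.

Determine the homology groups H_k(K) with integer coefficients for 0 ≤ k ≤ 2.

H_0 = Z,  H_1 = Z^2,  H_2 = Z.

Order the vertices as 0 < 1 < 2 < 3 < 4 < 5 < 6 < 7 < 8. Listing each simplex with vertices in this order, K has dimension 2 with simplices:

  0-simplices (9): [0], [1], [2], [3], [4], [5], [6], [7], [8]
  1-simplices (27): (27 of them)
  2-simplices (18): [0,3,5], [0,3,8], [0,4,6], [0,4,7], [0,5,7], [0,6,8], [1,3,4], [1,3,8], [1,4,6], [1,5,6], [1,5,7], [1,7,8], [2,3,4], [2,3,5], [2,4,7], [2,5,6], [2,6,8], [2,7,8]

so the chain groups are C_0 ≅ Z^9, C_1 ≅ Z^27, C_2 ≅ Z^18.

Boundary ∂_1: C_1 → C_0 maps an edge to its endpoints' difference, ∂[p,q] = q − p. For instance
  ∂[2,3] = [3] − [2].
As a 9×27 matrix over Z this has rank 8, with invariant factors (1,1,1,1,1,1,1,1).

Boundary ∂_2: C_2 → C_1 sends each 2-simplex [p,q,r] to [q,r] − [p,r] + [p,q]. For instance
  ∂[2,7,8] = [7,8] − [2,8] + [2,7],
  ∂[0,6,8] = [6,8] − [0,8] + [0,6].
The 27×18 boundary matrix has rank 17 and Smith normal form diag(1,1,1,1,1,1,1,1,1,1,1,1,1,1,1,1,1).

Computing H_k = (kernel of ∂_k) / (image of ∂_{k+1}):

  H_0: rank C_0 − rank ∂_1 = 9 − 8 = 1, and the invariant factors of ∂_1 are all 1, so H_0 ≅ Z.
  H_1: rank ker ∂_1 − rank ∂_2 = (27 − 8) − 17 = 2, and the invariant factors of ∂_2 are all 1, so H_1 ≅ Z^2.
  H_2: rank ker ∂_2 − rank ∂_3 = (18 − 17) − 0 = 1, and there is no ∂_3, so H_2 ≅ Z.

(K is a triangulation of the torus T^2.)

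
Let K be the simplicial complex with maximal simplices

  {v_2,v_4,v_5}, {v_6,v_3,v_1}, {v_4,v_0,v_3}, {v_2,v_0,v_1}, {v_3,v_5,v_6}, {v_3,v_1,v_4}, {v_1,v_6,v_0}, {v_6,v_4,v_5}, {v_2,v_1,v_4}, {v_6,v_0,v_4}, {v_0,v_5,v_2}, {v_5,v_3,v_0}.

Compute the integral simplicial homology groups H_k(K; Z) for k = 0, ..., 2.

Order the vertices as v_0 < v_1 < v_2 < v_3 < v_4 < v_5 < v_6. Listing each simplex with vertices in this order, K has dimension 2 with simplices:

  0-simplices (7): [v_0], [v_1], [v_2], [v_3], [v_4], [v_5], [v_6]
  1-simplices (18): (18 of them)
  2-simplices (12): (12 of them)

Hence C_0 ≅ Z^7, C_1 ≅ Z^18, C_2 ≅ Z^12.

The boundary map ∂_1: C_1 → C_0 maps an edge to its endpoints' difference, ∂[p,q] = q − p. For instance
  ∂[v_0,v_3] = [v_3] − [v_0].
The resulting 7×18 matrix has rank 6, and its Smith normal form has invariant factors (1,1,1,1,1,1).

The boundary map ∂_2: C_2 → C_1 maps a triangle to the signed sum of its edges. For instance
  ∂[v_2,v_4,v_5] = [v_4,v_5] − [v_2,v_5] + [v_2,v_4],
  ∂[v_3,v_5,v_6] = [v_5,v_6] − [v_3,v_6] + [v_3,v_5].
This gives a 18×12 integer matrix of rank 12; reducing to Smith normal form yields diagonal entries (1,1,1,1,1,1,1,1,1,1,1,2).

Computing H_k = (kernel of ∂_k) / (image of ∂_{k+1}):

  H_0: rank C_0 − rank ∂_1 = 7 − 6 = 1, and the invariant factors of ∂_1 are all 1, so H_0 ≅ Z.
  H_1: rank ker ∂_1 − rank ∂_2 = (18 − 6) − 12 = 0, and ∂_2 has invariant factor 2 > 1, so H_1 ≅ Z/2Z.
  H_2: rank ker ∂_2 − rank ∂_3 = (12 − 12) − 0 = 0, and there is no ∂_3, so H_2 ≅ 0.

H_0 = Z,  H_1 = Z/2Z,  H_2 = 0.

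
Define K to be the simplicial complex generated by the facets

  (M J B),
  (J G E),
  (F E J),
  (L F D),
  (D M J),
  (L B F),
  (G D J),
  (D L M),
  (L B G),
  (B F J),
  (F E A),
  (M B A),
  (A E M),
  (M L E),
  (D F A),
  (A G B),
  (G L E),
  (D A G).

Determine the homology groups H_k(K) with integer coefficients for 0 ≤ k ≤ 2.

H_0 ≅ Z,  H_1 ≅ Z^2,  H_2 ≅ Z.

Fix the vertex order A < B < D < E < F < G < J < L < M and write every simplex with vertices in increasing order. Then dim K = 2 and the simplices of K are:

  0-simplices (9): A, B, D, E, F, G, J, L, M
  1-simplices (27): AB, AD, AE, AF, AG, AM, BF, BG, BJ, BL, BM, DF, DG, DJ, DL, DM, EF, EG, EJ, EL, EM, FJ, FL, GJ, GL, JM, LM
  2-simplices (18): ABG, ABM, ADF, ADG, AEF, AEM, BFJ, BFL, BGL, BJM, DFL, DGJ, DJM, DLM, EFJ, EGJ, EGL, ELM

giving chain groups C_0 ≅ Z^9, C_1 ≅ Z^27, C_2 ≅ Z^18.

The boundary map ∂_1: C_1 → C_0 sends each edge [p,q] (with p < q) to q − p. For instance
  ∂AD = D − A.
The resulting 9×27 matrix has rank 8, and its Smith normal form has invariant factors (1,1,1,1,1,1,1,1).

∂_2: C_2 → C_1 acts by ∂[p,q,r] = [q,r] − [p,r] + [p,q]. For instance
  ∂ABG = BG − AG + AB,
  ∂EGL = GL − EL + EG.
The 27×18 boundary matrix has rank 17 and Smith normal form diag(1,1,1,1,1,1,1,1,1,1,1,1,1,1,1,1,1).

Reading off H_k = ker ∂_k / im ∂_{k+1}:

  H_0: rank C_0 − rank ∂_1 = 9 − 8 = 1, and the invariant factors of ∂_1 are all 1, so H_0 = Z.
  H_1: rank ker ∂_1 − rank ∂_2 = (27 − 8) − 17 = 2, and the invariant factors of ∂_2 are all 1, so H_1 = Z^2.
  H_2: rank ker ∂_2 − rank ∂_3 = (18 − 17) − 0 = 1, and there is no ∂_3, so H_2 = Z.

(K is a triangulation of the torus T^2.)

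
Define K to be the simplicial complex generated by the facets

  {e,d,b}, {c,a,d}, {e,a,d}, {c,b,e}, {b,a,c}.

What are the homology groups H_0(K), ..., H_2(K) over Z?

H_0 ≅ Z,  H_1 ≅ Z,  H_2 = 0.

Take the total order a < b < c < d < e on the vertex set. Then K (dimension 2) consists of the simplices:

  0-simplices (5): a, b, c, d, e
  1-simplices (10): ab, ac, ad, ae, bc, bd, be, cd, ce, de
  2-simplices (5): abc, acd, ade, bce, bde

giving chain groups C_0 ≅ Z^5, C_1 ≅ Z^10, C_2 ≅ Z^5.

The boundary map ∂_1: C_1 → C_0 maps an edge to its endpoints' difference, ∂[p,q] = q − p.
The 5×10 boundary matrix has rank 4 and Smith normal form diag(1,1,1,1).

Boundary ∂_2: C_2 → C_1 sends each 2-simplex [p,q,r] to [q,r] − [p,r] + [p,q]. For instance
  ∂bde = de − be + bd,
  ∂acd = cd − ad + ac.
This gives a 10×5 integer matrix of rank 5; reducing to Smith normal form yields diagonal entries (1,1,1,1,1).

From H_k ≅ ker(∂_k) / im(∂_{k+1}) we obtain:

  H_0: rank C_0 − rank ∂_1 = 5 − 4 = 1, and the invariant factors of ∂_1 are all 1, so H_0 ≅ Z.
  H_1: rank ker ∂_1 − rank ∂_2 = (10 − 4) − 5 = 1, and the invariant factors of ∂_2 are all 1, so H_1 ≅ Z.
  H_2: rank ker ∂_2 − rank ∂_3 = (5 − 5) − 0 = 0, and there is no ∂_3, so H_2 ≅ 0.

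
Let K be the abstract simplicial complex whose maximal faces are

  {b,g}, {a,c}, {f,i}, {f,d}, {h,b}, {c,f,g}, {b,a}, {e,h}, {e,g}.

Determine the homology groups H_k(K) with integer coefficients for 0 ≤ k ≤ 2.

H_0 = Z,  H_1 = Z^2,  H_2 = 0.

We work with the vertex ordering a < b < c < d < e < f < g < h < i. The simplices of K, each written with vertices in increasing order, are:

  0-simplices (9): a, b, c, d, e, f, g, h, i
  1-simplices (11): ab, ac, bg, bh, cf, cg, df, eg, eh, fg, fi
  2-simplices (1): cfg

so the chain groups are C_0 ≅ Z^9, C_1 ≅ Z^11, C_2 ≅ Z^1.

Boundary ∂_1: C_1 → C_0 maps an edge to its endpoints' difference, ∂[p,q] = q − p. For instance
  ∂ac = c − a.
This gives a 9×11 integer matrix of rank 8; reducing to Smith normal form yields diagonal entries (1,1,1,1,1,1,1,1).

∂_2: C_2 → C_1 maps a triangle to the signed sum of its edges. For instance
  ∂cfg = fg − cg + cf.
As a 11×1 matrix over Z this has rank 1, with invariant factors (1).

Computing H_k = (kernel of ∂_k) / (image of ∂_{k+1}):

  H_0: rank C_0 − rank ∂_1 = 9 − 8 = 1, and the invariant factors of ∂_1 are all 1, so H_0 = Z.
  H_1: rank ker ∂_1 − rank ∂_2 = (11 − 8) − 1 = 2, and the invariant factors of ∂_2 are all 1, so H_1 = Z^2.
  H_2: rank ker ∂_2 − rank ∂_3 = (1 − 1) − 0 = 0, and there is no ∂_3, so H_2 = 0.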